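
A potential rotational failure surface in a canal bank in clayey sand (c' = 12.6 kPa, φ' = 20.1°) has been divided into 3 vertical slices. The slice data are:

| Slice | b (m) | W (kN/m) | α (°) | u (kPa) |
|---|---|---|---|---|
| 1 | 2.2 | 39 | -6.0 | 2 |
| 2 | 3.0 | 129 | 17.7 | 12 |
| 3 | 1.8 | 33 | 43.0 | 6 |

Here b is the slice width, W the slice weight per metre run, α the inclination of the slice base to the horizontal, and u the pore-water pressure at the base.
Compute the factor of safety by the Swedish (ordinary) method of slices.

Ordinary method of slices: FS = Σ[c'·Δl_i + (W_i cosα_i − u_i·Δl_i)·tanφ'] / Σ W_i sinα_i, with Δl_i = b_i / cosα_i.
Slice 1: Δl = 2.2/cos(-6.0°) = 2.212 m; N'_1 = 39·cos(-6.0°) − 2·2.212 = 34.4; c'Δl = 27.87; W sinα = -4.1
Slice 2: Δl = 3.0/cos17.7° = 3.149 m; N'_2 = 129·cos17.7° − 12·3.149 = 85.1; c'Δl = 39.68; W sinα = 39.2
Slice 3: Δl = 1.8/cos43.0° = 2.461 m; N'_3 = 33·cos43.0° − 6·2.461 = 9.4; c'Δl = 31.01; W sinα = 22.5
Σc'Δl = 98.6 kN/m; ΣN' = 128.8 kN/m; ΣW sinα = 57.6 kN/m
Resisting = 98.6 + 128.8·tan20.1° = 98.6 + 47.1 = 145.7 kN/m
FS = 145.7 / 57.6 = 2.527

FS = 2.53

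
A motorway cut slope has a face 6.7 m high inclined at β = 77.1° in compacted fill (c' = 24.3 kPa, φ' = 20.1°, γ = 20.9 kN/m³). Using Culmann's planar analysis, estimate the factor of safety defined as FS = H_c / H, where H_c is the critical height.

FS = 1.40

H_c = (4c'/γ) · sinβ cosφ' / [1 − cos(β − φ')]
    = (4·24.3/20.9) · sin77.1°·cos20.1° / [1 − cos57.0°]
    = 4.651 · 0.9154 / 0.4554 = 9.35 m
FS = H_c / H = 9.35 / 6.7 = 1.395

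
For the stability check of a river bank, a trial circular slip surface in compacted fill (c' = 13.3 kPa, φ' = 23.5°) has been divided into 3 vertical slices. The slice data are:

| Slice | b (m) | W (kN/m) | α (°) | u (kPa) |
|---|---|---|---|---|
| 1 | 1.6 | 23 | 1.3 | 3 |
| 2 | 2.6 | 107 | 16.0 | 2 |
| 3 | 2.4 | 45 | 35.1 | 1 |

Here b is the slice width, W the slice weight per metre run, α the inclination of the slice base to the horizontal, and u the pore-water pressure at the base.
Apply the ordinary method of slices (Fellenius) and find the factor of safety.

Ordinary method of slices: FS = Σ[c'·Δl_i + (W_i cosα_i − u_i·Δl_i)·tanφ'] / Σ W_i sinα_i, with Δl_i = b_i / cosα_i.
Slice 1: Δl = 1.6/cos1.3° = 1.600 m; N'_1 = 23·cos1.3° − 3·1.600 = 18.2; c'Δl = 21.29; W sinα = 0.5
Slice 2: Δl = 2.6/cos16.0° = 2.705 m; N'_2 = 107·cos16.0° − 2·2.705 = 97.4; c'Δl = 35.97; W sinα = 29.5
Slice 3: Δl = 2.4/cos35.1° = 2.933 m; N'_3 = 45·cos35.1° − 1·2.933 = 33.9; c'Δl = 39.01; W sinα = 25.9
Σc'Δl = 96.3 kN/m; ΣN' = 149.5 kN/m; ΣW sinα = 55.9 kN/m
Resisting = 96.3 + 149.5·tan23.5° = 96.3 + 65.0 = 161.3 kN/m
FS = 161.3 / 55.9 = 2.886

FS = 2.89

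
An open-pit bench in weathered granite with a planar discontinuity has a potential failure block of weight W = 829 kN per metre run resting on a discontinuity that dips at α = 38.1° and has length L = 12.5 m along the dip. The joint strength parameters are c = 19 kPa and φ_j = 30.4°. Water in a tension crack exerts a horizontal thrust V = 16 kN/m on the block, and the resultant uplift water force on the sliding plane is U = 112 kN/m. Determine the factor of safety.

Resolving the block weight along and normal to the plane and applying the Mohr–Coulomb strength on the joint:
N' = W cosα − U − V sinα = 829·cos38.1° − 112 − 16·sin38.1° = 530.5 kN/m
Driving force T = W sinα + V cosα = 829·sin38.1° + 16·cos38.1° = 524.1 kN/m
Resisting force R = c·L + N'·tanφ_j = 19·12.5 + 530.5·tan30.4° = 237.5 + 311.2 = 548.7 kN/m
FS = R / T = 548.7 / 524.1 = 1.047

FS = 1.05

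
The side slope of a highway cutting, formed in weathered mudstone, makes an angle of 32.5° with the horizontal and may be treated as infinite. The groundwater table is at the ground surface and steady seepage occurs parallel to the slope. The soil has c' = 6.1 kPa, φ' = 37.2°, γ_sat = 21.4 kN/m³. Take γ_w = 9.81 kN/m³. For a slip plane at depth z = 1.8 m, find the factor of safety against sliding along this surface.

With seepage parallel to the slope and the water table at the surface, the effective normal stress on the slip plane uses the buoyant unit weight γ' = γ_sat − γ_w while the driving shear stress uses γ_sat:
FS = [c' + γ' z cos²β tanφ'] / [γ_sat z sinβ cosβ]
γ' = 21.4 − 9.81 = 11.59 kN/m³
Numerator = 6.1 + 11.59·1.8·cos²32.5°·tan37.2° = 6.1 + 11.59·1.8·0.7113·0.7590 = 17.364 kPa
Denominator = 21.4·1.8·sin32.5°·cos32.5° = 21.4·1.8·0.5373·0.8434 = 17.455 kPa
FS = 17.364 / 17.455 = 0.995

FS = 0.99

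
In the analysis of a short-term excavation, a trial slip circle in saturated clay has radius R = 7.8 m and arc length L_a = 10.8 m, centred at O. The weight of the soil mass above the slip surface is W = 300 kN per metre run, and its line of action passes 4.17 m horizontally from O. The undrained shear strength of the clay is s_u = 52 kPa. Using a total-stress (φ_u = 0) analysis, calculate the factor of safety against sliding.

FS = 3.50

Taking moments about the centre O, the resisting moment is provided by the undrained shear strength acting along the arc:
M_R = s_u·L_a·R = 52·10.80·7.8 = 4380.5 kN·m/m
M_D = W·d = 300·4.17 = 1251.0 kN·m/m
FS = M_R / M_D = 4380.5 / 1251.0 = 3.502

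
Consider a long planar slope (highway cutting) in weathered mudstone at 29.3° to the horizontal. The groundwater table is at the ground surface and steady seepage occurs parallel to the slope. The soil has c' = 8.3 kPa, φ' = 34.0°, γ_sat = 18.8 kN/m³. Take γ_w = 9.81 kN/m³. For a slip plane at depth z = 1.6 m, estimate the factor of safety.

With seepage parallel to the slope and the water table at the surface, the effective normal stress on the slip plane uses the buoyant unit weight γ' = γ_sat − γ_w while the driving shear stress uses γ_sat:
FS = [c' + γ' z cos²β tanφ'] / [γ_sat z sinβ cosβ]
γ' = 18.8 − 9.81 = 8.99 kN/m³
Numerator = 8.3 + 8.99·1.6·cos²29.3°·tan34.0° = 8.3 + 8.99·1.6·0.7605·0.6745 = 15.679 kPa
Denominator = 18.8·1.6·sin29.3°·cos29.3° = 18.8·1.6·0.4894·0.8721 = 12.837 kPa
FS = 15.679 / 12.837 = 1.221

FS = 1.22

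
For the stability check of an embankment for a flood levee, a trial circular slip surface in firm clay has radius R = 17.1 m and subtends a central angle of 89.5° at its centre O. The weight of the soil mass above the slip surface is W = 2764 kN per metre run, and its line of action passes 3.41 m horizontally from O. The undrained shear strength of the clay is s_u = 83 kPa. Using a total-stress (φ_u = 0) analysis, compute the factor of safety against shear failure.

FS = 4.02

Taking moments about the centre O, the resisting moment is provided by the undrained shear strength acting along the arc:
Arc length L_a = R·θ = 17.1·(89.5°·π/180) = 17.1·1.5621 = 26.71 m
M_R = s_u·L_a·R = 83·26.71·17.1 = 37911.5 kN·m/m
M_D = W·d = 2764·3.41 = 9425.2 kN·m/m
FS = M_R / M_D = 37911.5 / 9425.2 = 4.022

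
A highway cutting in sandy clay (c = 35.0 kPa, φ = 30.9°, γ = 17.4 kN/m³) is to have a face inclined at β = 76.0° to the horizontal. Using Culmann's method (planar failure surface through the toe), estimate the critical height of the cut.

H_c = 22.78 m

Culmann's analysis gives the critical failure plane at α_cr = (β + φ)/2 = (76.0 + 30.9)/2 = 53.5°, and the critical height
H_c = (4c/γ) · sinβ cosφ / [1 − cos(β − φ)]
    = (4·35.0/17.4) · sin76.0°·cos30.9° / [1 − cos(45.1°)]
    = 8.046 · 0.9703·0.8581 / [1 − 0.7059]
    = 8.046 · 0.8326 / 0.2941
    = 22.78 m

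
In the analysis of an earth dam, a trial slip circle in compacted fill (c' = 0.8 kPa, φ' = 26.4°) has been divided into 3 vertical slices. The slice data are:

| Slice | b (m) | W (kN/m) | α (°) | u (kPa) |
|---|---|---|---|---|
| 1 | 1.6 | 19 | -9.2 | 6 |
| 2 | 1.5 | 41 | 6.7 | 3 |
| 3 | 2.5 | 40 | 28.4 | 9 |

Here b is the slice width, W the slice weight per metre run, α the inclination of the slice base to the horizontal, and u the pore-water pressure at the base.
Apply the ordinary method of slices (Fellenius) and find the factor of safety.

Ordinary method of slices: FS = Σ[c'·Δl_i + (W_i cosα_i − u_i·Δl_i)·tanφ'] / Σ W_i sinα_i, with Δl_i = b_i / cosα_i.
Slice 1: Δl = 1.6/cos(-9.2°) = 1.621 m; N'_1 = 19·cos(-9.2°) − 6·1.621 = 9.0; c'Δl = 1.30; W sinα = -3.0
Slice 2: Δl = 1.5/cos6.7° = 1.510 m; N'_2 = 41·cos6.7° − 3·1.510 = 36.2; c'Δl = 1.21; W sinα = 4.8
Slice 3: Δl = 2.5/cos28.4° = 2.842 m; N'_3 = 40·cos28.4° − 9·2.842 = 9.6; c'Δl = 2.27; W sinα = 19.0
Σc'Δl = 4.8 kN/m; ΣN' = 54.8 kN/m; ΣW sinα = 20.8 kN/m
Resisting = 4.8 + 54.8·tan26.4° = 4.8 + 27.2 = 32.0 kN/m
FS = 32.0 / 20.8 = 1.540

FS = 1.54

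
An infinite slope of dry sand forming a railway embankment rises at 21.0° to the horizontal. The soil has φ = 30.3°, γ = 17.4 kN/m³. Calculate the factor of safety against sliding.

For a dry cohesionless infinite slope the factor of safety is FS = tanφ / tanβ.
FS = tan30.3° / tan21.0° = 0.5844 / 0.3839 = 1.522

FS = 1.52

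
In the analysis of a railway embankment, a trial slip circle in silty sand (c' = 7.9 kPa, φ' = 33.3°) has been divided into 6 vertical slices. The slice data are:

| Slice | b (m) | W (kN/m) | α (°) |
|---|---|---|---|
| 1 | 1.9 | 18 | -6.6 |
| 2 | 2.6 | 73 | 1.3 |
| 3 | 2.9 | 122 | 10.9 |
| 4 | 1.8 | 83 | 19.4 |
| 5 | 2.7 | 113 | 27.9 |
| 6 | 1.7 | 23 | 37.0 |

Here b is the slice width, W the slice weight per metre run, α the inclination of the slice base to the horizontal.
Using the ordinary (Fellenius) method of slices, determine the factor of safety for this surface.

FS = 3.27

Ordinary method of slices: FS = Σ[c'·Δl_i + (W_i cosα_i)·tanφ'] / Σ W_i sinα_i, with Δl_i = b_i / cosα_i.
Slice 1: Δl = 1.9/cos(-6.6°) = 1.913 m; N'_1 = 18·cos(-6.6°) = 17.9; c'Δl = 15.11; W sinα = -2.1
Slice 2: Δl = 2.6/cos1.3° = 2.601 m; N'_2 = 73·cos1.3° = 73.0; c'Δl = 20.55; W sinα = 1.7
Slice 3: Δl = 2.9/cos10.9° = 2.953 m; N'_3 = 122·cos10.9° = 119.8; c'Δl = 23.33; W sinα = 23.1
Slice 4: Δl = 1.8/cos19.4° = 1.908 m; N'_4 = 83·cos19.4° = 78.3; c'Δl = 15.08; W sinα = 27.6
Slice 5: Δl = 2.7/cos27.9° = 3.055 m; N'_5 = 113·cos27.9° = 99.9; c'Δl = 24.14; W sinα = 52.9
Slice 6: Δl = 1.7/cos37.0° = 2.129 m; N'_6 = 23·cos37.0° = 18.4; c'Δl = 16.82; W sinα = 13.8
Σc'Δl = 115.0 kN/m; ΣN' = 407.2 kN/m; ΣW sinα = 116.9 kN/m
Resisting = 115.0 + 407.2·tan33.3° = 115.0 + 267.5 = 382.5 kN/m
FS = 382.5 / 116.9 = 3.271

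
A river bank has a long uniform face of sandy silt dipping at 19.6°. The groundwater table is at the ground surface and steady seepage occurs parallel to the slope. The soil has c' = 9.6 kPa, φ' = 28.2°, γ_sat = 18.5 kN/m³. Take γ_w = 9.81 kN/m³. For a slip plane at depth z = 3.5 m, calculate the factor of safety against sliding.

FS = 1.18

With seepage parallel to the slope and the water table at the surface, the effective normal stress on the slip plane uses the buoyant unit weight γ' = γ_sat − γ_w while the driving shear stress uses γ_sat:
FS = [c' + γ' z cos²β tanφ'] / [γ_sat z sinβ cosβ]
γ' = 18.5 − 9.81 = 8.69 kN/m³
Numerator = 9.6 + 8.69·3.5·cos²19.6°·tan28.2° = 9.6 + 8.69·3.5·0.8875·0.5362 = 24.073 kPa
Denominator = 18.5·3.5·sin19.6°·cos19.6° = 18.5·3.5·0.3355·0.9421 = 20.462 kPa
FS = 24.073 / 20.462 = 1.176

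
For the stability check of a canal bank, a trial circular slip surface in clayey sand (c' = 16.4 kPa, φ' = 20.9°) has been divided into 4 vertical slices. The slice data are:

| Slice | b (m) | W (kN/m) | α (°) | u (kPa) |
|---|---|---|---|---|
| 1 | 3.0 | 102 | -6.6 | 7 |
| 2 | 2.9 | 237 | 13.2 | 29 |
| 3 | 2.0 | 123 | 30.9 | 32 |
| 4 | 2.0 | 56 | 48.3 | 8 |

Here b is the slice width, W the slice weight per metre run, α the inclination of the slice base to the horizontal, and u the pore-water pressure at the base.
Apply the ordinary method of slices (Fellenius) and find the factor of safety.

Ordinary method of slices: FS = Σ[c'·Δl_i + (W_i cosα_i − u_i·Δl_i)·tanφ'] / Σ W_i sinα_i, with Δl_i = b_i / cosα_i.
Slice 1: Δl = 3.0/cos(-6.6°) = 3.020 m; N'_1 = 102·cos(-6.6°) − 7·3.020 = 80.2; c'Δl = 49.53; W sinα = -11.7
Slice 2: Δl = 2.9/cos13.2° = 2.979 m; N'_2 = 237·cos13.2° − 29·2.979 = 144.4; c'Δl = 48.85; W sinα = 54.1
Slice 3: Δl = 2.0/cos30.9° = 2.331 m; N'_3 = 123·cos30.9° − 32·2.331 = 31.0; c'Δl = 38.23; W sinα = 63.2
Slice 4: Δl = 2.0/cos48.3° = 3.006 m; N'_4 = 56·cos48.3° − 8·3.006 = 13.2; c'Δl = 49.31; W sinα = 41.8
Σc'Δl = 185.9 kN/m; ΣN' = 268.7 kN/m; ΣW sinα = 147.4 kN/m
Resisting = 185.9 + 268.7·tan20.9° = 185.9 + 102.6 = 288.5 kN/m
FS = 288.5 / 147.4 = 1.958

FS = 1.96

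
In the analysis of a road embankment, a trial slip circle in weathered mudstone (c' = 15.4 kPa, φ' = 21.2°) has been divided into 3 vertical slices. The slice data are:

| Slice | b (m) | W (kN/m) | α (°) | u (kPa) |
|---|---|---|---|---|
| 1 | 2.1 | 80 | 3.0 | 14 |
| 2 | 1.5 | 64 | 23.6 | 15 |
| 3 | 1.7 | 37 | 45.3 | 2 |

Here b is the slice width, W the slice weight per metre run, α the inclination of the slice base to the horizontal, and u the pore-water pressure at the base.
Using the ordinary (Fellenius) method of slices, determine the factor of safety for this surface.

FS = 2.42

Ordinary method of slices: FS = Σ[c'·Δl_i + (W_i cosα_i − u_i·Δl_i)·tanφ'] / Σ W_i sinα_i, with Δl_i = b_i / cosα_i.
Slice 1: Δl = 2.1/cos3.0° = 2.103 m; N'_1 = 80·cos3.0° − 14·2.103 = 50.5; c'Δl = 32.38; W sinα = 4.2
Slice 2: Δl = 1.5/cos23.6° = 1.637 m; N'_2 = 64·cos23.6° − 15·1.637 = 34.1; c'Δl = 25.21; W sinα = 25.6
Slice 3: Δl = 1.7/cos45.3° = 2.417 m; N'_3 = 37·cos45.3° − 2·2.417 = 21.2; c'Δl = 37.22; W sinα = 26.3
Σc'Δl = 94.8 kN/m; ΣN' = 105.7 kN/m; ΣW sinα = 56.1 kN/m
Resisting = 94.8 + 105.7·tan21.2° = 94.8 + 41.0 = 135.8 kN/m
FS = 135.8 / 56.1 = 2.421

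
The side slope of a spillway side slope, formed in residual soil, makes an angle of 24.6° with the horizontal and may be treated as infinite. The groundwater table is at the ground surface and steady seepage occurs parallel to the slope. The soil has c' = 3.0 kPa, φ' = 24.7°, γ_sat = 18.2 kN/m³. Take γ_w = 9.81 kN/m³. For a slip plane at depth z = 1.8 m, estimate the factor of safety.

FS = 0.71

With seepage parallel to the slope and the water table at the surface, the effective normal stress on the slip plane uses the buoyant unit weight γ' = γ_sat − γ_w while the driving shear stress uses γ_sat:
FS = [c' + γ' z cos²β tanφ'] / [γ_sat z sinβ cosβ]
γ' = 18.2 − 9.81 = 8.39 kN/m³
Numerator = 3.0 + 8.39·1.8·cos²24.6°·tan24.7° = 3.0 + 8.39·1.8·0.8267·0.4599 = 8.742 kPa
Denominator = 18.2·1.8·sin24.6°·cos24.6° = 18.2·1.8·0.4163·0.9092 = 12.400 kPa
FS = 8.742 / 12.400 = 0.705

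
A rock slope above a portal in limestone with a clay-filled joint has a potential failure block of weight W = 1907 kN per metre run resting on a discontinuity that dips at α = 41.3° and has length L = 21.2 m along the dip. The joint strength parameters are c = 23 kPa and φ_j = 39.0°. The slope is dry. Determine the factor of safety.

FS = 1.31

Resolving the block weight along and normal to the plane and applying the Mohr–Coulomb strength on the joint:
N' = W cosα = 1907·cos41.3° = 1432.7 kN/m
Driving force T = W sinα = 1907·sin41.3° = 1258.6 kN/m
Resisting force R = c·L + N'·tanφ_j = 23·21.2 + 1432.7·tan39.0° = 487.6 + 1160.1 = 1647.7 kN/m
FS = R / T = 1647.7 / 1258.6 = 1.309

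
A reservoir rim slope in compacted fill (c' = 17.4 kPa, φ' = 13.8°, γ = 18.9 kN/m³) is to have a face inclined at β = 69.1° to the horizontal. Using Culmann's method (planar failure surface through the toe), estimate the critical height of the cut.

H_c = 7.76 m

Culmann's analysis gives the critical failure plane at α_cr = (β + φ')/2 = (69.1 + 13.8)/2 = 41.4°, and the critical height
H_c = (4c'/γ) · sinβ cosφ' / [1 − cos(β − φ')]
    = (4·17.4/18.9) · sin69.1°·cos13.8° / [1 − cos(55.3°)]
    = 3.683 · 0.9342·0.9711 / [1 − 0.5693]
    = 3.683 · 0.9072 / 0.4307
    = 7.76 m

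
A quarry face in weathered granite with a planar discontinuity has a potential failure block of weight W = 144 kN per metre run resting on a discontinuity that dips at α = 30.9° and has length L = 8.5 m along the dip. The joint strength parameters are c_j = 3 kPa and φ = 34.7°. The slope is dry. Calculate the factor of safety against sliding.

Resolving the block weight along and normal to the plane and applying the Mohr–Coulomb strength on the joint:
N' = W cosα = 144·cos30.9° = 123.6 kN/m
Driving force T = W sinα = 144·sin30.9° = 73.9 kN/m
Resisting force R = c_j·L + N'·tanφ = 3·8.5 + 123.6·tan34.7° = 25.5 + 85.6 = 111.1 kN/m
FS = R / T = 111.1 / 73.9 = 1.502

FS = 1.50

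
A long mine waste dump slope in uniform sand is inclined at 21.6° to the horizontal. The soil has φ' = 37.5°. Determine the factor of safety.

For a dry cohesionless infinite slope the factor of safety is FS = tanφ' / tanβ.
FS = tan37.5° / tan21.6° = 0.7673 / 0.3959 = 1.938

FS = 1.94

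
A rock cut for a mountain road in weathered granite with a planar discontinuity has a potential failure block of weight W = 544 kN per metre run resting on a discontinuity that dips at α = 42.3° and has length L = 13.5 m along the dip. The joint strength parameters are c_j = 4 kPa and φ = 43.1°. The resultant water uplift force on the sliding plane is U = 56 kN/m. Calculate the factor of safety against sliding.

Resolving the block weight along and normal to the plane and applying the Mohr–Coulomb strength on the joint:
N' = W cosα − U = 544·cos42.3° − 56 = 346.4 kN/m
Driving force T = W sinα = 544·sin42.3° = 366.1 kN/m
Resisting force R = c_j·L + N'·tanφ = 4·13.5 + 346.4·tan43.1° = 54.0 + 324.1 = 378.1 kN/m
FS = R / T = 378.1 / 366.1 = 1.033

FS = 1.03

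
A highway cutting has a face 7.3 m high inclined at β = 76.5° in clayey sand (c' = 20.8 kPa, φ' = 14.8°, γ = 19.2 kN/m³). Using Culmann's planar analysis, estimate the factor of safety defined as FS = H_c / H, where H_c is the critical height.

FS = 1.06

H_c = (4c'/γ) · sinβ cosφ' / [1 − cos(β − φ')]
    = (4·20.8/19.2) · sin76.5°·cos14.8° / [1 − cos61.7°]
    = 4.333 · 0.9401 / 0.5259 = 7.75 m
FS = H_c / H = 7.75 / 7.3 = 1.061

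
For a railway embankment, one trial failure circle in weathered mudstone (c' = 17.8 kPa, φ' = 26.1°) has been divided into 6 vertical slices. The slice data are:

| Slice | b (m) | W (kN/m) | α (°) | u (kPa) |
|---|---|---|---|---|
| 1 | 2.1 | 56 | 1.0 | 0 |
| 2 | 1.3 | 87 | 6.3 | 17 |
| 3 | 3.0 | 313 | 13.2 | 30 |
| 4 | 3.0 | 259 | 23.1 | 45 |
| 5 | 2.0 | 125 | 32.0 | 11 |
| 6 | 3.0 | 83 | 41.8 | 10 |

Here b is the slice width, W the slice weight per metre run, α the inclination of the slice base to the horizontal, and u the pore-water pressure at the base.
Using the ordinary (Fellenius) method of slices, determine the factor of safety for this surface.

Ordinary method of slices: FS = Σ[c'·Δl_i + (W_i cosα_i − u_i·Δl_i)·tanφ'] / Σ W_i sinα_i, with Δl_i = b_i / cosα_i.
Slice 1: Δl = 2.1/cos1.0° = 2.100 m; N'_1 = 56·cos1.0° − 0·2.100 = 56.0; c'Δl = 37.39; W sinα = 1.0
Slice 2: Δl = 1.3/cos6.3° = 1.308 m; N'_2 = 87·cos6.3° − 17·1.308 = 64.2; c'Δl = 23.28; W sinα = 9.5
Slice 3: Δl = 3.0/cos13.2° = 3.081 m; N'_3 = 313·cos13.2° − 30·3.081 = 212.3; c'Δl = 54.85; W sinα = 71.5
Slice 4: Δl = 3.0/cos23.1° = 3.262 m; N'_4 = 259·cos23.1° − 45·3.262 = 91.5; c'Δl = 58.05; W sinα = 101.6
Slice 5: Δl = 2.0/cos32.0° = 2.358 m; N'_5 = 125·cos32.0° − 11·2.358 = 80.1; c'Δl = 41.98; W sinα = 66.2
Slice 6: Δl = 3.0/cos41.8° = 4.024 m; N'_6 = 83·cos41.8° − 10·4.024 = 21.6; c'Δl = 71.63; W sinα = 55.3
Σc'Δl = 287.2 kN/m; ΣN' = 525.7 kN/m; ΣW sinα = 305.2 kN/m
Resisting = 287.2 + 525.7·tan26.1° = 287.2 + 257.5 = 544.7 kN/m
FS = 544.7 / 305.2 = 1.785

FS = 1.78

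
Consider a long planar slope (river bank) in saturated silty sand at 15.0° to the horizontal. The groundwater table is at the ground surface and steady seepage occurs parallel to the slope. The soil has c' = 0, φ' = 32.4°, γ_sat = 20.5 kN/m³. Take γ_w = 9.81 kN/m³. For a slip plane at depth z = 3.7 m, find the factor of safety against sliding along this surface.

With seepage parallel to the slope and the water table at the surface, the effective normal stress on the slip plane uses the buoyant unit weight γ' = γ_sat − γ_w while the driving shear stress uses γ_sat:
FS = [c' + γ' z cos²β tanφ'] / [γ_sat z sinβ cosβ]
(For c' = 0 this reduces to FS = (γ'/γ_sat)·tanφ'/tanβ.)
γ' = 20.5 − 9.81 = 10.69 kN/m³
Numerator = 0.0 + 10.69·3.7·cos²15.0°·tan32.4° = 0.0 + 10.69·3.7·0.9330·0.6346 = 23.420 kPa
Denominator = 20.5·3.7·sin15.0°·cos15.0° = 20.5·3.7·0.2588·0.9659 = 18.963 kPa
FS = 23.420 / 18.963 = 1.235

FS = 1.24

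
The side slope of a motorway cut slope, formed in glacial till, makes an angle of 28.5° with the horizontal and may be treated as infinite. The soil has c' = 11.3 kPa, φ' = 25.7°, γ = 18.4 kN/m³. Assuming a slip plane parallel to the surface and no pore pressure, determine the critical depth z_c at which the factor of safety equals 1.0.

Setting FS = 1.00 in FS = [c' + γz cos²β tanφ'] / [γz sinβ cosβ] and solving for z:
z = c' / [γ cosβ (FS·sinβ − cosβ·tanφ')]
  = 11.3 / [18.4·cos28.5°·(1.00·sin28.5° − cos28.5°·tan25.7°)]
  = 11.3 / [18.4·0.8788·(1.00·0.4772 − 0.8788·0.4813)]
  = 11.3 / 0.8766 = 12.890 m

z_c = 12.89 m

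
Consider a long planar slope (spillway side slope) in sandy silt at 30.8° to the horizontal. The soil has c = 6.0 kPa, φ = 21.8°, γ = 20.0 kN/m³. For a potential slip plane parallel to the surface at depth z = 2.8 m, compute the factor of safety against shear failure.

For an infinite slope with a slip plane parallel to the surface (no pore pressure): FS = [c + γz cos²β tanφ] / [γz sinβ cosβ].
γz = 20.0·2.8 = 56.00 kN/m²
Numerator = 6.0 + 56.00·cos²30.8°·tan21.8° = 6.0 + 56.00·0.7378·0.4000 = 22.526 kPa
Denominator = 56.00·sin30.8°·cos30.8° = 56.00·0.5120·0.8590 = 24.630 kPa
FS = 22.526 / 24.630 = 0.915

FS = 0.91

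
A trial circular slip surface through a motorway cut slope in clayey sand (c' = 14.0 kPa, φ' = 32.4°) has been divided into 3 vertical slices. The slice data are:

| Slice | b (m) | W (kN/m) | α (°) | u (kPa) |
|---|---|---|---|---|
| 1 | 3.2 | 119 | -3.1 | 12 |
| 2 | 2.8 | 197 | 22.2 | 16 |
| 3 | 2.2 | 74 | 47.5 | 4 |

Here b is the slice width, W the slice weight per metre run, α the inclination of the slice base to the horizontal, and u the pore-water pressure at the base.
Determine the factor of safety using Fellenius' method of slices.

FS = 2.39

Ordinary method of slices: FS = Σ[c'·Δl_i + (W_i cosα_i − u_i·Δl_i)·tanφ'] / Σ W_i sinα_i, with Δl_i = b_i / cosα_i.
Slice 1: Δl = 3.2/cos(-3.1°) = 3.205 m; N'_1 = 119·cos(-3.1°) − 12·3.205 = 80.4; c'Δl = 44.87; W sinα = -6.4
Slice 2: Δl = 2.8/cos22.2° = 3.024 m; N'_2 = 197·cos22.2° − 16·3.024 = 134.0; c'Δl = 42.34; W sinα = 74.4
Slice 3: Δl = 2.2/cos47.5° = 3.256 m; N'_3 = 74·cos47.5° − 4·3.256 = 37.0; c'Δl = 45.59; W sinα = 54.6
Σc'Δl = 132.8 kN/m; ΣN' = 251.3 kN/m; ΣW sinα = 122.6 kN/m
Resisting = 132.8 + 251.3·tan32.4° = 132.8 + 159.5 = 292.3 kN/m
FS = 292.3 / 122.6 = 2.385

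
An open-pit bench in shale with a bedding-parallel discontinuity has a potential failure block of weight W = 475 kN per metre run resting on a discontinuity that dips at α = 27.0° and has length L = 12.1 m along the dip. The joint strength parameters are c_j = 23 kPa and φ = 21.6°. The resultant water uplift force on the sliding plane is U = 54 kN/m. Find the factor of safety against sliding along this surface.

FS = 1.97

Resolving the block weight along and normal to the plane and applying the Mohr–Coulomb strength on the joint:
N' = W cosα − U = 475·cos27.0° − 54 = 369.2 kN/m
Driving force T = W sinα = 475·sin27.0° = 215.6 kN/m
Resisting force R = c_j·L + N'·tanφ = 23·12.1 + 369.2·tan21.6° = 278.3 + 146.2 = 424.5 kN/m
FS = R / T = 424.5 / 215.6 = 1.968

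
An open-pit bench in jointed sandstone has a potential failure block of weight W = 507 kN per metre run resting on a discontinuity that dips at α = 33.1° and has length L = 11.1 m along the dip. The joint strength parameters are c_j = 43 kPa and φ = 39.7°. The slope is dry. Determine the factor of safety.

Resolving the block weight along and normal to the plane and applying the Mohr–Coulomb strength on the joint:
N' = W cosα = 507·cos33.1° = 424.7 kN/m
Driving force T = W sinα = 507·sin33.1° = 276.9 kN/m
Resisting force R = c_j·L + N'·tanφ = 43·11.1 + 424.7·tan39.7° = 477.3 + 352.6 = 829.9 kN/m
FS = R / T = 829.9 / 276.9 = 2.997

FS = 3.00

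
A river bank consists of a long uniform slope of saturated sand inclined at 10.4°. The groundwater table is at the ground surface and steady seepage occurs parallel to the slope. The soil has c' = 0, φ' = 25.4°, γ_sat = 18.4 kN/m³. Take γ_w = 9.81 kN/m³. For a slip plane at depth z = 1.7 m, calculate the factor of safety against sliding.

FS = 1.21

With seepage parallel to the slope and the water table at the surface, the effective normal stress on the slip plane uses the buoyant unit weight γ' = γ_sat − γ_w while the driving shear stress uses γ_sat:
FS = [c' + γ' z cos²β tanφ'] / [γ_sat z sinβ cosβ]
(For c' = 0 this reduces to FS = (γ'/γ_sat)·tanφ'/tanβ.)
γ' = 18.4 − 9.81 = 8.59 kN/m³
Numerator = 0.0 + 8.59·1.7·cos²10.4°·tan25.4° = 0.0 + 8.59·1.7·0.9674·0.4748 = 6.708 kPa
Denominator = 18.4·1.7·sin10.4°·cos10.4° = 18.4·1.7·0.1805·0.9836 = 5.554 kPa
FS = 6.708 / 5.554 = 1.208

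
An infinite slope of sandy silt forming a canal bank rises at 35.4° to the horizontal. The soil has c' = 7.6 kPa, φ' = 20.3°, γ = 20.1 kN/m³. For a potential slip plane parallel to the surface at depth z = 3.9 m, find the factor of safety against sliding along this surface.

FS = 0.73

For an infinite slope with a slip plane parallel to the surface (no pore pressure): FS = [c' + γz cos²β tanφ'] / [γz sinβ cosβ].
γz = 20.1·3.9 = 78.39 kN/m²
Numerator = 7.6 + 78.39·cos²35.4°·tan20.3° = 7.6 + 78.39·0.6644·0.3699 = 26.867 kPa
Denominator = 78.39·sin35.4°·cos35.4° = 78.39·0.5793·0.8151 = 37.015 kPa
FS = 26.867 / 37.015 = 0.726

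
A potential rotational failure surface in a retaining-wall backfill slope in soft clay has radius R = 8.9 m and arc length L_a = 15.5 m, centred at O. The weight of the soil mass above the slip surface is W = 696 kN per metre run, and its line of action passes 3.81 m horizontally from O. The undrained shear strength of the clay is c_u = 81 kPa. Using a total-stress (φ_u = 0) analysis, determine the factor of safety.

FS = 4.21

Taking moments about the centre O, the resisting moment is provided by the undrained shear strength acting along the arc:
M_R = c_u·L_a·R = 81·15.50·8.9 = 11174.0 kN·m/m
M_D = W·d = 696·3.81 = 2651.8 kN·m/m
FS = M_R / M_D = 11174.0 / 2651.8 = 4.214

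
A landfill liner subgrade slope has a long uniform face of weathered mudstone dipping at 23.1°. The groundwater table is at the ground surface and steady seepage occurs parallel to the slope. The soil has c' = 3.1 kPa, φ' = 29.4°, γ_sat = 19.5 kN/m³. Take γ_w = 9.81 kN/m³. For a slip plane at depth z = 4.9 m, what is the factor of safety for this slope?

FS = 0.75

With seepage parallel to the slope and the water table at the surface, the effective normal stress on the slip plane uses the buoyant unit weight γ' = γ_sat − γ_w while the driving shear stress uses γ_sat:
FS = [c' + γ' z cos²β tanφ'] / [γ_sat z sinβ cosβ]
γ' = 19.5 − 9.81 = 9.69 kN/m³
Numerator = 3.1 + 9.69·4.9·cos²23.1°·tan29.4° = 3.1 + 9.69·4.9·0.8461·0.5635 = 25.736 kPa
Denominator = 19.5·4.9·sin23.1°·cos23.1° = 19.5·4.9·0.3923·0.9198 = 34.482 kPa
FS = 25.736 / 34.482 = 0.746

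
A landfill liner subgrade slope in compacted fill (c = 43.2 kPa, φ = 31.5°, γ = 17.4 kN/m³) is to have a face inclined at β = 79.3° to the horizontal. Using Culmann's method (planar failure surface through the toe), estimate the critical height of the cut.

Culmann's analysis gives the critical failure plane at α_cr = (β + φ)/2 = (79.3 + 31.5)/2 = 55.4°, and the critical height
H_c = (4c/γ) · sinβ cosφ / [1 − cos(β − φ)]
    = (4·43.2/17.4) · sin79.3°·cos31.5° / [1 − cos(47.8°)]
    = 9.931 · 0.9826·0.8526 / [1 − 0.6717]
    = 9.931 · 0.8378 / 0.3283
    = 25.35 m

H_c = 25.35 m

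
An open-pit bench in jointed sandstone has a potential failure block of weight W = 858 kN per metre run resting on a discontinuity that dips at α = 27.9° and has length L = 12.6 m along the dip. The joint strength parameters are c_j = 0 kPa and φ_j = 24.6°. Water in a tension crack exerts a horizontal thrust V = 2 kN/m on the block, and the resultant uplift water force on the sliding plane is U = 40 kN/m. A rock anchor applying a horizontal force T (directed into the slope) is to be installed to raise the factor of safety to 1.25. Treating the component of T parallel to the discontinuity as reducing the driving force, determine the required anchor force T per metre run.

Resolving forces along and normal to the sliding plane, with the horizontal anchor force T adding T·sinα to the effective normal force and T·cosα acting up the plane against the driving force:
FS = [c_jL + (W cosα − U − V sinα + T sinα) tanφ_j] / [W sinα + V cosα − T cosα]
Without the anchor: N' = 717.3 kN/m, driving T_d = 403.3 kN/m, resisting R = 0·12.6 + 717.3·tan24.6° = 328.4 kN/m, FS = 0.81.
Setting FS = 1.25 and solving for T:
1.25·(403.3 − T cos27.9°) = 328.4 + T sin27.9°·tan24.6°
T·(sin27.9°·tan24.6° + 1.25·cos27.9°) = 1.25·403.3 − 328.4
T·(0.4679·0.4578 + 1.25·0.8838) = 504.1 − 328.4 = 175.6
T·1.3189 = 175.6
T = 133.2 kN/m

T = 133 kN/m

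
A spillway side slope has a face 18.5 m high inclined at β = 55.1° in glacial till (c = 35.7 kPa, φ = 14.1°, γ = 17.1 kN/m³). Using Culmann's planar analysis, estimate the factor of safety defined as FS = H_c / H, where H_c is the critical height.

H_c = (4c/γ) · sinβ cosφ / [1 − cos(β − φ)]
    = (4·35.7/17.1) · sin55.1°·cos14.1° / [1 − cos41.0°]
    = 8.351 · 0.7954 / 0.2453 = 27.08 m
FS = H_c / H = 27.08 / 18.5 = 1.464

FS = 1.46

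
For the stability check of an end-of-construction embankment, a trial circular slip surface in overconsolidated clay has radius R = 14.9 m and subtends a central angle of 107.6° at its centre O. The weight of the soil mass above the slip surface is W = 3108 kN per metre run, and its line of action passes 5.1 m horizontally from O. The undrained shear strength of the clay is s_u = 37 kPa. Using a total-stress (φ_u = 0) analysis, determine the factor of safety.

FS = 0.97

Taking moments about the centre O, the resisting moment is provided by the undrained shear strength acting along the arc:
Arc length L_a = R·θ = 14.9·(107.6°·π/180) = 14.9·1.8780 = 27.98 m
M_R = s_u·L_a·R = 37·27.98·14.9 = 15426.4 kN·m/m
M_D = W·d = 3108·5.1 = 15850.8 kN·m/m
FS = M_R / M_D = 15426.4 / 15850.8 = 0.973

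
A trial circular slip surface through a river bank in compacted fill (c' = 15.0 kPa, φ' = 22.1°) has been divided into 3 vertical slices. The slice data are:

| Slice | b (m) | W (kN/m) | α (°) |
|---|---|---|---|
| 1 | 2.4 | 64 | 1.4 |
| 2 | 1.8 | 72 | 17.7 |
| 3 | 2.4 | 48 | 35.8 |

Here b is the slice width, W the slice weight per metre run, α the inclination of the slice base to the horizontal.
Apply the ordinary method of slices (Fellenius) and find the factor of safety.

FS = 3.46

Ordinary method of slices: FS = Σ[c'·Δl_i + (W_i cosα_i)·tanφ'] / Σ W_i sinα_i, with Δl_i = b_i / cosα_i.
Slice 1: Δl = 2.4/cos1.4° = 2.401 m; N'_1 = 64·cos1.4° = 64.0; c'Δl = 36.01; W sinα = 1.6
Slice 2: Δl = 1.8/cos17.7° = 1.889 m; N'_2 = 72·cos17.7° = 68.6; c'Δl = 28.34; W sinα = 21.9
Slice 3: Δl = 2.4/cos35.8° = 2.959 m; N'_3 = 48·cos35.8° = 38.9; c'Δl = 44.39; W sinα = 28.1
Σc'Δl = 108.7 kN/m; ΣN' = 171.5 kN/m; ΣW sinα = 51.5 kN/m
Resisting = 108.7 + 171.5·tan22.1° = 108.7 + 69.6 = 178.4 kN/m
FS = 178.4 / 51.5 = 3.462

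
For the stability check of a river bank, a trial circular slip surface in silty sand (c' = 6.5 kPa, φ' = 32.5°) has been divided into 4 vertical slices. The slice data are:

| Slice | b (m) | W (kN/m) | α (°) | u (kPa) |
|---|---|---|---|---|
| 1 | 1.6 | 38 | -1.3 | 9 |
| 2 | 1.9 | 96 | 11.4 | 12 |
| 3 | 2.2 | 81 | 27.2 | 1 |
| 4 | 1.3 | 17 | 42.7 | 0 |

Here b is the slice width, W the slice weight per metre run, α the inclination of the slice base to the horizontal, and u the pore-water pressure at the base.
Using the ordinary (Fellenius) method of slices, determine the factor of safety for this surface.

FS = 2.45

Ordinary method of slices: FS = Σ[c'·Δl_i + (W_i cosα_i − u_i·Δl_i)·tanφ'] / Σ W_i sinα_i, with Δl_i = b_i / cosα_i.
Slice 1: Δl = 1.6/cos(-1.3°) = 1.600 m; N'_1 = 38·cos(-1.3°) − 9·1.600 = 23.6; c'Δl = 10.40; W sinα = -0.9
Slice 2: Δl = 1.9/cos11.4° = 1.938 m; N'_2 = 96·cos11.4° − 12·1.938 = 70.8; c'Δl = 12.60; W sinα = 19.0
Slice 3: Δl = 2.2/cos27.2° = 2.474 m; N'_3 = 81·cos27.2° − 1·2.474 = 69.6; c'Δl = 16.08; W sinα = 37.0
Slice 4: Δl = 1.3/cos42.7° = 1.769 m; N'_4 = 17·cos42.7° − 0·1.769 = 12.5; c'Δl = 11.50; W sinα = 11.5
Σc'Δl = 50.6 kN/m; ΣN' = 176.5 kN/m; ΣW sinα = 66.7 kN/m
Resisting = 50.6 + 176.5·tan32.5° = 50.6 + 112.4 = 163.0 kN/m
FS = 163.0 / 66.7 = 2.445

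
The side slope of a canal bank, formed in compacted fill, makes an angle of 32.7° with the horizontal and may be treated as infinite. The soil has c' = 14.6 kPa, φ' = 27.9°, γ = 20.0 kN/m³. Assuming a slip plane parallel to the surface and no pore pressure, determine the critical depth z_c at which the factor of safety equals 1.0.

z_c = 9.16 m

Setting FS = 1.00 in FS = [c' + γz cos²β tanφ'] / [γz sinβ cosβ] and solving for z:
z = c' / [γ cosβ (FS·sinβ − cosβ·tanφ')]
  = 14.6 / [20.0·cos32.7°·(1.00·sin32.7° − cos32.7°·tan27.9°)]
  = 14.6 / [20.0·0.8415·(1.00·0.5402 − 0.8415·0.5295)]
  = 14.6 / 1.5935 = 9.162 m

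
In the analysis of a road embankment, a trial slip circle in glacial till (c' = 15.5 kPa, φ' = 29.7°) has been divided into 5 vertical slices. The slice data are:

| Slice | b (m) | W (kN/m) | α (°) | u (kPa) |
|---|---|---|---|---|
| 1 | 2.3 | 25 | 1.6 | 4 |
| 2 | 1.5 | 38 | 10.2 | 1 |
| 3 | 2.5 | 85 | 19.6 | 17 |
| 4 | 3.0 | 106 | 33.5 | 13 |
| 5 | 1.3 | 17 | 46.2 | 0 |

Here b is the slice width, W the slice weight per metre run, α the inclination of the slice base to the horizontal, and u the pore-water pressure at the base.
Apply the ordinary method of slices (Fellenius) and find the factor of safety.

FS = 2.48

Ordinary method of slices: FS = Σ[c'·Δl_i + (W_i cosα_i − u_i·Δl_i)·tanφ'] / Σ W_i sinα_i, with Δl_i = b_i / cosα_i.
Slice 1: Δl = 2.3/cos1.6° = 2.301 m; N'_1 = 25·cos1.6° − 4·2.301 = 15.8; c'Δl = 35.66; W sinα = 0.7
Slice 2: Δl = 1.5/cos10.2° = 1.524 m; N'_2 = 38·cos10.2° − 1·1.524 = 35.9; c'Δl = 23.62; W sinα = 6.7
Slice 3: Δl = 2.5/cos19.6° = 2.654 m; N'_3 = 85·cos19.6° − 17·2.654 = 35.0; c'Δl = 41.13; W sinα = 28.5
Slice 4: Δl = 3.0/cos33.5° = 3.598 m; N'_4 = 106·cos33.5° − 13·3.598 = 41.6; c'Δl = 55.76; W sinα = 58.5
Slice 5: Δl = 1.3/cos46.2° = 1.878 m; N'_5 = 17·cos46.2° − 0·1.878 = 11.8; c'Δl = 29.11; W sinα = 12.3
Σc'Δl = 185.3 kN/m; ΣN' = 140.0 kN/m; ΣW sinα = 106.7 kN/m
Resisting = 185.3 + 140.0·tan29.7° = 185.3 + 79.9 = 265.2 kN/m
FS = 265.2 / 106.7 = 2.485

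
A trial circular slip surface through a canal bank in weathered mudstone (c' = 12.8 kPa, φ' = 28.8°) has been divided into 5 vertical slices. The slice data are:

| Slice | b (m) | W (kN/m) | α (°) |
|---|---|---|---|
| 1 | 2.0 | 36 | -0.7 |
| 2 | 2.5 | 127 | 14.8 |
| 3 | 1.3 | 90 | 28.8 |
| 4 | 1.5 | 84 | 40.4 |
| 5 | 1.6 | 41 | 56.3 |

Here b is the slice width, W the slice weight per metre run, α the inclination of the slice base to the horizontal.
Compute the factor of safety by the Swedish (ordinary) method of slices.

Ordinary method of slices: FS = Σ[c'·Δl_i + (W_i cosα_i)·tanφ'] / Σ W_i sinα_i, with Δl_i = b_i / cosα_i.
Slice 1: Δl = 2.0/cos(-0.7°) = 2.000 m; N'_1 = 36·cos(-0.7°) = 36.0; c'Δl = 25.60; W sinα = -0.4
Slice 2: Δl = 2.5/cos14.8° = 2.586 m; N'_2 = 127·cos14.8° = 122.8; c'Δl = 33.10; W sinα = 32.4
Slice 3: Δl = 1.3/cos28.8° = 1.483 m; N'_3 = 90·cos28.8° = 78.9; c'Δl = 18.99; W sinα = 43.4
Slice 4: Δl = 1.5/cos40.4° = 1.970 m; N'_4 = 84·cos40.4° = 64.0; c'Δl = 25.21; W sinα = 54.4
Slice 5: Δl = 1.6/cos56.3° = 2.884 m; N'_5 = 41·cos56.3° = 22.7; c'Δl = 36.91; W sinα = 34.1
Σc'Δl = 139.8 kN/m; ΣN' = 324.4 kN/m; ΣW sinα = 163.9 kN/m
Resisting = 139.8 + 324.4·tan28.8° = 139.8 + 178.3 = 318.1 kN/m
FS = 318.1 / 163.9 = 1.941

FS = 1.94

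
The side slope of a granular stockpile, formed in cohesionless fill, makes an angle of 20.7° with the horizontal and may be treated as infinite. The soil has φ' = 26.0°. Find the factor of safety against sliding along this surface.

For a dry cohesionless infinite slope the factor of safety is FS = tanφ' / tanβ.
FS = tan26.0° / tan20.7° = 0.4877 / 0.3779 = 1.291

FS = 1.29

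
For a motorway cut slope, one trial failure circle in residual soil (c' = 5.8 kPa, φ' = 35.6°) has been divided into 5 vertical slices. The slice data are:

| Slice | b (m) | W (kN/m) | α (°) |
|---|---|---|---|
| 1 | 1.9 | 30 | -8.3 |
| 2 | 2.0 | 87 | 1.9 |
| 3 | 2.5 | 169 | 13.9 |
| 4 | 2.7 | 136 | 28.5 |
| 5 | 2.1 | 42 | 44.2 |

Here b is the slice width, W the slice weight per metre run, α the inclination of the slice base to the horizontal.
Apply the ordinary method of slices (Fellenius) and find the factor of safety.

FS = 2.85

Ordinary method of slices: FS = Σ[c'·Δl_i + (W_i cosα_i)·tanφ'] / Σ W_i sinα_i, with Δl_i = b_i / cosα_i.
Slice 1: Δl = 1.9/cos(-8.3°) = 1.920 m; N'_1 = 30·cos(-8.3°) = 29.7; c'Δl = 11.14; W sinα = -4.3
Slice 2: Δl = 2.0/cos1.9° = 2.001 m; N'_2 = 87·cos1.9° = 87.0; c'Δl = 11.61; W sinα = 2.9
Slice 3: Δl = 2.5/cos13.9° = 2.575 m; N'_3 = 169·cos13.9° = 164.1; c'Δl = 14.94; W sinα = 40.6
Slice 4: Δl = 2.7/cos28.5° = 3.072 m; N'_4 = 136·cos28.5° = 119.5; c'Δl = 17.82; W sinα = 64.9
Slice 5: Δl = 2.1/cos44.2° = 2.929 m; N'_5 = 42·cos44.2° = 30.1; c'Δl = 16.99; W sinα = 29.3
Σc'Δl = 72.5 kN/m; ΣN' = 430.3 kN/m; ΣW sinα = 133.3 kN/m
Resisting = 72.5 + 430.3·tan35.6° = 72.5 + 308.1 = 380.6 kN/m
FS = 380.6 / 133.3 = 2.854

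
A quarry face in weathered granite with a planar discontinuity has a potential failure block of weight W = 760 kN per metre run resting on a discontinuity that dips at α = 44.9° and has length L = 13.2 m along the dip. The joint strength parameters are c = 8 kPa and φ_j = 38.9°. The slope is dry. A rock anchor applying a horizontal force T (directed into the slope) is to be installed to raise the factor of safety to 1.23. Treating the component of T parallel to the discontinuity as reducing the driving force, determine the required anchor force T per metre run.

Resolving forces along and normal to the sliding plane, with the horizontal anchor force T adding T·sinα to the effective normal force and T·cosα acting up the plane against the driving force:
FS = [cL + (W cosα + T sinα) tanφ_j] / [W sinα − T cosα]
Without the anchor: N' = 538.3 kN/m, driving T_d = 536.5 kN/m, resisting R = 8·13.2 + 538.3·tan38.9° = 540.0 kN/m, FS = 1.01.
Setting FS = 1.23 and solving for T:
1.23·(536.5 − T cos44.9°) = 540.0 + T sin44.9°·tan38.9°
T·(sin44.9°·tan38.9° + 1.23·cos44.9°) = 1.23·536.5 − 540.0
T·(0.7059·0.8069 + 1.23·0.7083) = 659.8 − 540.0 = 119.9
T·1.4408 = 119.9
T = 83.2 kN/m

T = 83 kN/m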